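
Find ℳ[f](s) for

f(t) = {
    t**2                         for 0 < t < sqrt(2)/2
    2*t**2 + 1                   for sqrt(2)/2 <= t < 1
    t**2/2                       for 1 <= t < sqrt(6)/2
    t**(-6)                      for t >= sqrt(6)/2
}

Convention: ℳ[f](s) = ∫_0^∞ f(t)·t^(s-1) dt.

(sqrt(2)/2)**s*(270*2**(s/2)*s*(s - 6) + 216*2**(s/2)*(s - 6) + 81*3**(s/2)*s*(s - 6) - 32*3**(s/2)*s*(s + 2) - 162*s*(s - 6) - 216*s + 1296)/(108*s*(s - 6)*(s + 2))
  -2 < Re(s) < 6

strip the power substitution: t on [0, 1/2); 2*t + 1 on [1/2, 1); t/2 on [1, 3/2); …
integrate the 4 segments split at sqrt(2)/2, 1, sqrt(6)/2, then add the results
on [0, sqrt(2)/2) integrate f = t**2 against the kernel
for t in [sqrt(2)/2, 1): the term is ∫ (2*t**2 + 1)·t^(s-1)
segment 1 to sqrt(6)/2 holds t**2/2; add its integral
∫ t**(-6)·t^(s-1) over [sqrt(6)/2, ∞)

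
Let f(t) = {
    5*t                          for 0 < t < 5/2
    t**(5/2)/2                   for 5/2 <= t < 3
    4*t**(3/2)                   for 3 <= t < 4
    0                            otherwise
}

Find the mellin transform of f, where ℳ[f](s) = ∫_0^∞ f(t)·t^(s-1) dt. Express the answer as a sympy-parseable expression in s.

(-8*3**(s + 3/2)*(s + 1)*(2*s + 5) + 3**(s + 5/2)*(s + 1)*(2*s + 3) + 8*4**(s + 3/2)*(s + 1)*(2*s + 5) + 5*(5/2)**(s + 1)*(2*s + 3)*(2*s + 5) - (5/2)**(s + 5/2)*(s + 1)*(2*s + 3))/((s + 1)*(2*s + 3)*(2*s + 5))
  Re(s) > -1

treat the 3 regions marked off by 5/2, 3 separately and sum
between 0 and 5/2 the integrand is 5*t·t^(s-1)
[5/2, 3) adds the kernel integral of t**(5/2)/2
on [3, 4): add ∫ 4*t**(3/2)·t^(s-1) dt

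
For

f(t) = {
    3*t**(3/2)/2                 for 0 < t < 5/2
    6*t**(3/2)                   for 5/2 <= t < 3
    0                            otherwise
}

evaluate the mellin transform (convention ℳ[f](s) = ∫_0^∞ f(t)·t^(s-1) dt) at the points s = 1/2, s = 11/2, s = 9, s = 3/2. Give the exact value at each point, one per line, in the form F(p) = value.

linearity at 5/2 turns ℳ[f](s) into 2 summed integrals
between 0 and 5/2 the integrand is 3*t**(3/2)/2·t^(s-1)
[5/2, 3) adds the kernel integral of 6*t**(3/2)

F(1/2) = 207/16
F(11/2) = 2656107/1792
F(9) = -29296875*sqrt(10)/14336 + 236196*sqrt(3)/7
F(3/2) = 489/16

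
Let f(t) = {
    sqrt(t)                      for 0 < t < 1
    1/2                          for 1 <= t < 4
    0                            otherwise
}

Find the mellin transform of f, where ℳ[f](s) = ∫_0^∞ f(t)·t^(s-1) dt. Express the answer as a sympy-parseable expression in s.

invert the power substitution to get t on [0, 1); 1/2 on [1, 2)
the 2 pieces separated at 1 each add one integral
[0, 1) adds the kernel integral of sqrt(t)
∫ 1/2·t^(s-1) over [1, 4)

(4**s*(2*s + 1)/2 + s - 1/2)/(s*(2*s + 1))
  Re(s) > -1/2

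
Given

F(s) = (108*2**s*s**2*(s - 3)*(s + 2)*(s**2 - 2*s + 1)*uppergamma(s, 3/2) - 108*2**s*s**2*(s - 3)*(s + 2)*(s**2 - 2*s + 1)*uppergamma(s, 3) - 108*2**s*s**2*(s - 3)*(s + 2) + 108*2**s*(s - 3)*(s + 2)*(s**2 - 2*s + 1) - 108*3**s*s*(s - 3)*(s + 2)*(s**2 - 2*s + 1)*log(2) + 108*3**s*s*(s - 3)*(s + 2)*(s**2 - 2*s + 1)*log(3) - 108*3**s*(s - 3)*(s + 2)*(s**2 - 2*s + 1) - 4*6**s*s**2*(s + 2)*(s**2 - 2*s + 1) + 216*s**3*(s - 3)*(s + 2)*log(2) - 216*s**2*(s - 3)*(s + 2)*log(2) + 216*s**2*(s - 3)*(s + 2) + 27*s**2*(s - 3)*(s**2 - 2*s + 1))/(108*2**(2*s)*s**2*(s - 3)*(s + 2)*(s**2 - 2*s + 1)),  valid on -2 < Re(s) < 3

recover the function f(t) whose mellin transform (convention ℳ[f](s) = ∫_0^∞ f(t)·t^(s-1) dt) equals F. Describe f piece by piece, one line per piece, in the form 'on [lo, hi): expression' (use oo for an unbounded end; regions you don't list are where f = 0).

on [0, 1/4): 4*t**2
on [1/4, 1/2): log(2*t)/(2*t)
on [1/2, 3/4): log(2*t)
on [3/4, 3/2): exp(-2*t)
on [3/2, oo): 1/(8*t**3)

the common scale on t comes off first: t**2 on [0, 1/2); log(t)/t on [1/2, 1); log(t) on [1, 3/2); …
linearity at 1/4, 1/2, 3/4, 3/2 turns ℳ[f](s) into 5 summed integrals
for t in [0, 1/4): the term is ∫ 4*t**2·t^(s-1)
on [1/4, 1/2) integrate f = log(2*t)/(2*t) against the kernel
∫ log(2*t)·t^(s-1) over [1/2, 3/4)
segment [3/4, 3/2) carries exp(-2*t); integrate it
segment 3/2 to ∞ holds 1/(8*t**3); add its integral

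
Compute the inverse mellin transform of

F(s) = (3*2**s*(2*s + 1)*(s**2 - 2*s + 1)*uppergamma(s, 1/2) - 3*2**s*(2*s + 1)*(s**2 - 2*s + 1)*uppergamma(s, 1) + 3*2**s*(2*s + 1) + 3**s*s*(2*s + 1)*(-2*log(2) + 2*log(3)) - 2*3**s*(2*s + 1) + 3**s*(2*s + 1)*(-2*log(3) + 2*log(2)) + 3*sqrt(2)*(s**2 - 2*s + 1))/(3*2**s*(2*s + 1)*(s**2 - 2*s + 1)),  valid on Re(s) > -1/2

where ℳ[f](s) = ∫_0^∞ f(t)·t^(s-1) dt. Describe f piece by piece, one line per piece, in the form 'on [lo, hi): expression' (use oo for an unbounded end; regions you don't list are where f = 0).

treat the 3 regions marked off by 1/2, 1 separately and sum
∫ sqrt(t)·t^(s-1) over [0, 1/2)
[1/2, 1) adds the kernel integral of exp(-t)
[1, 3/2) adds the kernel integral of log(t)/t

on [0, 1/2): sqrt(t)
on [1/2, 1): exp(-t)
on [1, 3/2): log(t)/t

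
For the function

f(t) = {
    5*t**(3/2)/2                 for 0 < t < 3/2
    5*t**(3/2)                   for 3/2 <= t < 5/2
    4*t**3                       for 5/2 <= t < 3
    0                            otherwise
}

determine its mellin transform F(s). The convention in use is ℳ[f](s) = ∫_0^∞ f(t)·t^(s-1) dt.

(4*3**(s + 3)*(2*s + 3) - 5*(3/2)**(s + 3/2)*(s + 3) + 10*(5/2)**(s + 3/2)*(s + 3) - 4*(5/2)**(s + 3)*(2*s + 3))/((s + 3)*(2*s + 3))
  Re(s) > -3/2

the 3 pieces separated at 3/2, 5/2 each add one integral
over [0, 3/2), the kernel integral of 5*t**(3/2)/2 enters the sum
piece [3/2, 5/2): integrate 5*t**(3/2) against the kernel
[5/2, 3) adds the kernel integral of 4*t**3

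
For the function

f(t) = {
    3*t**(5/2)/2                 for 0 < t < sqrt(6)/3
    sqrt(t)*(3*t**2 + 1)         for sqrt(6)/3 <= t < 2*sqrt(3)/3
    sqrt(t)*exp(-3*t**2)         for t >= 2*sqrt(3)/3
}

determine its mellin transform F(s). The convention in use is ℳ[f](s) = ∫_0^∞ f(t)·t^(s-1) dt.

6**(-s/2 - 1/4)*(2**(s/2 + 1/4)*(2*s + 1)*(2*s + 5)*uppergamma(s/2 + 1/4, 4) + 2**(s + 7/2)*(-2*s - 1) - 2**(s + 9/2) + 5*2**(3*s/2 + 11/4)*(2*s + 1) + 2**(3*s/2 + 19/4))/(2*(2*s + 1)*(2*s + 5))
  Re(s) > -5/2

back out the shared t-power: 3*t**2/2 on [0, sqrt(6)/3); 3*t**2 + 1 on [sqrt(6)/3, 2*sqrt(3)/3); exp(-3*t**2) on [2*sqrt(3)/3, ∞)
the power substitution comes off first: 3*t/2 on [0, 2/3); 3*t + 1 on [2/3, 4/3); exp(-3*t) on [4/3, ∞)
remove the common scale on t first: t on [0, 1); 2*t + 1 on [1, 2); exp(-2*t) on [2, ∞)
treat the 3 regions marked off by sqrt(6)/3, 2*sqrt(3)/3 separately and sum
on [0, sqrt(6)/3): add ∫ 3*t**(5/2)/2·t^(s-1) dt
over [sqrt(6)/3, 2*sqrt(3)/3), the kernel integral of sqrt(t)*(3*t**2 + 1) enters the sum
piece [2*sqrt(3)/3, ∞): integrate sqrt(t)*exp(-3*t**2) against the kernel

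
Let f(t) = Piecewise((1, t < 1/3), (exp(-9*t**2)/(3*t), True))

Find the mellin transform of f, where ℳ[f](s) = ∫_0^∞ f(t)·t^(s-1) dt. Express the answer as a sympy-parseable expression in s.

strip the common scale on t: 1 on [0, 1); exp(-t**2)/t on [1, ∞)
the shared t-power comes off first: t on [0, 1); exp(-t**2) on [1, ∞)
reversing the power substitution: sqrt(t) on [0, 1); exp(-t) on [1, ∞)
the 2 pieces separated at 1/3 each add one integral
on [0, 1/3) integrate f = 1 against the kernel
on [1/3, ∞): add ∫ exp(-9*t**2)/(3*t)·t^(s-1) dt

(s*uppergamma(s/2 - 1/2, 1)/2 + 1)/(3**s*s)
  Re(s) > 0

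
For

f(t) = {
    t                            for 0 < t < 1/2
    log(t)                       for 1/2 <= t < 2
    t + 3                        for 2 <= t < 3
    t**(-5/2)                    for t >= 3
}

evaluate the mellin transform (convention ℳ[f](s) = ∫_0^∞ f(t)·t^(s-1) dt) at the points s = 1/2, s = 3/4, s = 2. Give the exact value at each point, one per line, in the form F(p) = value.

breakpoints 1/2, 2, 3: one integral from each of the 4 segments
for t in [0, 1/2): the term is ∫ t·t^(s-1)
on [1/2, 2) integrate f = log(t) against the kernel
piece [2, 3): integrate (t + 3) against the kernel
between 3 and ∞ the integrand is t**(-5/2)·t^(s-1)

F(1/2) = sqrt(2)*(-330 + sqrt(2) + 108*log(2) + 144*sqrt(6))/36
F(3/4) = 2**(1/4)*(-436*sqrt(2) + 2*2**(3/4)*3**(1/4) + 65 + log(2**(42 + 84*sqrt(2))) + 180*6**(3/4))/63
F(2) = 2*sqrt(3)/3 + 17*log(2)/8 + 207/16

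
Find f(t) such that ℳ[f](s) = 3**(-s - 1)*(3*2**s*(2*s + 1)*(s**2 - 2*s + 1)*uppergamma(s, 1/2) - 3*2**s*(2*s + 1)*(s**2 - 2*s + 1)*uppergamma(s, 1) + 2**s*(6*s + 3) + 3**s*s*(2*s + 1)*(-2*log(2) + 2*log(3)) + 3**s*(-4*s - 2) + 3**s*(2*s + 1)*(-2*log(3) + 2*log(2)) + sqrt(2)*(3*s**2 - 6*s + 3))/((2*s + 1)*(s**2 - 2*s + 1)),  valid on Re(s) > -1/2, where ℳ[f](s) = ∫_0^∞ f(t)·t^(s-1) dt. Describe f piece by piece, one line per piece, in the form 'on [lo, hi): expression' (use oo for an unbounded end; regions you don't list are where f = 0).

on [0, 1/3): sqrt(6)*sqrt(t)/2
on [1/3, 2/3): exp(-3*t/2)
on [2/3, 1): 2*log(3*t/2)/(3*t)

undo the common scale on t: sqrt(3)*sqrt(t) on [0, 1/6); exp(-3*t) on [1/6, 1/3); log(3*t)/(3*t) on [1/3, 1/2)
back out the common scale on t: sqrt(t) on [0, 1/2); exp(-t) on [1/2, 1); log(t)/t on [1, 3/2)
treat the 3 regions marked off by 1/3, 2/3 separately and sum
the [0, 1/3) slice contributes ∫ sqrt(6)*sqrt(t)/2·t^(s-1) dt
∫ over [1/3, 2/3) of exp(-3*t/2)·t^(s-1) joins the sum
[2/3, 1) adds the kernel integral of 2*log(3*t/2)/(3*t)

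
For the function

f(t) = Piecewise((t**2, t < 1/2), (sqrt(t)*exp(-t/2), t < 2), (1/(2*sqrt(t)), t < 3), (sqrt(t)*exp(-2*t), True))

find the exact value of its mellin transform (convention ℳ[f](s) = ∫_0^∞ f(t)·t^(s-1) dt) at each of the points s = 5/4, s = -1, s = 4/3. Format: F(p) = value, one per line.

F(5/4) = -2*2**(3/4)*uppergamma(7/4, 1) - 101*2**(3/4)/156 + 2**(1/4)*uppergamma(7/4, 6)/4 + 2*3**(3/4)/3 + 2*2**(3/4)*uppergamma(7/4, 1/4)
F(-1) = -sqrt(2)*sqrt(pi)*erfc(1/2) - sqrt(2)*exp(-1) - sqrt(3)/27 - 2*sqrt(2)*sqrt(pi)*erfc(sqrt(6)) + 2*sqrt(3)*exp(-6)/3 + sqrt(2)/12 + sqrt(2)*sqrt(pi)*erfc(1) + 1/2 + 2*sqrt(2)*exp(-1/4)
F(4/3) = -2*2**(5/6)*uppergamma(11/6, 1) - 3*2**(5/6)/5 + 2**(1/6)*uppergamma(11/6, 6)/4 + 3*2**(2/3)/160 + 3*3**(5/6)/5 + 2*2**(5/6)*uppergamma(11/6, 1/4)

peel off the shared t-power: t**(3/2) on [0, 1/2); exp(-t/2) on [1/2, 2); 1/(2*t) on [2, 3); …
the 4 pieces separated at 1/2, 2, 3 each add one integral
over [0, 1/2), the kernel integral of t**2 enters the sum
on [1/2, 2): add ∫ sqrt(t)*exp(-t/2)·t^(s-1) dt
for t in [2, 3): the term is ∫ 1/(2*sqrt(t))·t^(s-1)
segment [3, ∞) carries sqrt(t)*exp(-2*t); integrate it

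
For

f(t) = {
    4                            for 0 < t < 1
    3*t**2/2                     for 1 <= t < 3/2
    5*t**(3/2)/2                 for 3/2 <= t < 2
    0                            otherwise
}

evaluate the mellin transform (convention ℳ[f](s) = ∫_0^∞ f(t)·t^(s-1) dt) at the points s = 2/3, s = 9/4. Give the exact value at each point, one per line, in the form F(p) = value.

F(2/3) = -135*2**(5/6)*3**(1/6)/104 + 81*2**(1/3)*3**(2/3)/128 + 60*2**(1/6)/13 + 87/16
F(9/4) = -9*2**(1/4)*3**(3/4)/8 + 218/153 + 243*2**(3/4)*3**(1/4)/272 + 16*2**(3/4)/3

the 3 pieces separated at 1, 3/2 each add one integral
piece [0, 1): integrate 4 against the kernel
piece [1, 3/2): integrate 3*t**2/2 against the kernel
piece [3/2, 2): integrate 5*t**(3/2)/2 against the kernel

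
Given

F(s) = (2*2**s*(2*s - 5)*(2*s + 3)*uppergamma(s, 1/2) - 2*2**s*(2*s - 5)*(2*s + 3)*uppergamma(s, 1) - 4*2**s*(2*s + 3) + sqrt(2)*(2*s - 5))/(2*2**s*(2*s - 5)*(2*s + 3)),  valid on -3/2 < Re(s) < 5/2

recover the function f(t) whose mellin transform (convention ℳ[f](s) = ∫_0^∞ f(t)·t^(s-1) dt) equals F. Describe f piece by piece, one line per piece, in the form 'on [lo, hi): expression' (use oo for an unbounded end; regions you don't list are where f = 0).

split f at 1/2, 1: ℳ[f](s) collects 3 kernel integrals
[0, 1/2) adds the kernel integral of t**(3/2)
on [1/2, 1): add ∫ exp(-t)·t^(s-1) dt
over [1, ∞), the kernel integral of t**(-5/2) enters the sum

on [0, 1/2): t**(3/2)
on [1/2, 1): exp(-t)
on [1, oo): t**(-5/2)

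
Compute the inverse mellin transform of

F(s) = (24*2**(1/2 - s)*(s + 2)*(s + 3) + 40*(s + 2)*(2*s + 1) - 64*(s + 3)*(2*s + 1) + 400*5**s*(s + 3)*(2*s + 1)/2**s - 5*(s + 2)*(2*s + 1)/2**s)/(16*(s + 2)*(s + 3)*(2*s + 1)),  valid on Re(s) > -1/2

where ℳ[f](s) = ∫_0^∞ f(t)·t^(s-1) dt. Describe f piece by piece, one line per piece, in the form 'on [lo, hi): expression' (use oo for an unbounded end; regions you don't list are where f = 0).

treat the 3 regions marked off by 1/2, 1 separately and sum
∫ 3*sqrt(t)/2·t^(s-1) over [0, 1/2)
over [1/2, 1), the kernel integral of 5*t**3/2 enters the sum
∫ over [1, 5/2) of 4*t**2·t^(s-1) joins the sum

on [0, 1/2): 3*sqrt(t)/2
on [1/2, 1): 5*t**3/2
on [1, 5/2): 4*t**2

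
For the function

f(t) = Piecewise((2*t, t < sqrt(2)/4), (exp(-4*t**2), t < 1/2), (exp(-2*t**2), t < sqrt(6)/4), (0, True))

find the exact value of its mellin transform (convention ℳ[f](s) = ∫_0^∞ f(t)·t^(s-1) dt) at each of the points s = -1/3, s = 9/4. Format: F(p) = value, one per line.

F(-1/3) = -2**(1/6)*uppergamma(-1/6, 3/4)/2 - 2**(1/3)*uppergamma(-1/6, 1)/2 + 2**(1/6)*uppergamma(-1/6, 1/2)/2 + 2**(1/3)*uppergamma(-1/6, 1/2)/2 + 3/2
F(9/4) = -2**(7/8)*uppergamma(9/8, 3/4)/8 - 2**(3/4)*uppergamma(9/8, 1)/16 + 2**(1/8)/52 + 2**(3/4)*uppergamma(9/8, 1/2)/16 + 2**(7/8)*uppergamma(9/8, 1/2)/8

undo the common scale on t: t on [0, sqrt(2)/2); exp(-t**2) on [sqrt(2)/2, 1); exp(-t**2/2) on [1, sqrt(6)/2)
undo the power substitution: sqrt(t) on [0, 1/2); exp(-t) on [1/2, 1); exp(-t/2) on [1, 3/2)
summing 3 kernel integrals split by sqrt(2)/4, 1/2 yields ℳ[f](s)
segment [0, sqrt(2)/4) carries 2*t; integrate it
the [sqrt(2)/4, 1/2) slice contributes ∫ exp(-4*t**2)·t^(s-1) dt
segment [1/2, sqrt(6)/4) carries exp(-2*t**2); integrate it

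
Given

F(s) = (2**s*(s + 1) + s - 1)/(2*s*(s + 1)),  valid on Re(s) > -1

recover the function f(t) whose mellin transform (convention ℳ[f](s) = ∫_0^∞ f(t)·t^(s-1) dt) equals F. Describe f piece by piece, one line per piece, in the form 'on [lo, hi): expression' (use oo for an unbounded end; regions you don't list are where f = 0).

along the cuts 1, ℳ[f](s) splits into 2 integrals
segment [0, 1) carries t; integrate it
segment [1, 2) carries 1/2; integrate it

on [0, 1): t
on [1, 2): 1/2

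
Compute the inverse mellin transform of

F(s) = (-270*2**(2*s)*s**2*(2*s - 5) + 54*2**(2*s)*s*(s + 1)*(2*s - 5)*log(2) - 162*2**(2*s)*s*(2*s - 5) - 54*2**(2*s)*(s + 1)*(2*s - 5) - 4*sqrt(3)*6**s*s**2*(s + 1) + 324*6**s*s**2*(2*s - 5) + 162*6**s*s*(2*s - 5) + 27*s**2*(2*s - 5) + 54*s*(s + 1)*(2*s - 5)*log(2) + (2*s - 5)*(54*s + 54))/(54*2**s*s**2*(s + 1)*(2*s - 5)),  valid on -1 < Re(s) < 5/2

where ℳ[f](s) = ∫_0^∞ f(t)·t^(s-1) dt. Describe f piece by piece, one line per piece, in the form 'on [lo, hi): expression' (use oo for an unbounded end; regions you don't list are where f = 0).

on [0, 1/2): t
on [1/2, 2): log(t)
on [2, 3): t + 3
on [3, oo): t**(-5/2)

breakpoints 1/2, 2, 3: one integral from each of the 4 segments
segment [0, 1/2) carries t; integrate it
segment [1/2, 2) carries log(t); integrate it
over [2, 3), the kernel integral of (t + 3) enters the sum
the [3, ∞) slice contributes ∫ t**(-5/2)·t^(s-1) dt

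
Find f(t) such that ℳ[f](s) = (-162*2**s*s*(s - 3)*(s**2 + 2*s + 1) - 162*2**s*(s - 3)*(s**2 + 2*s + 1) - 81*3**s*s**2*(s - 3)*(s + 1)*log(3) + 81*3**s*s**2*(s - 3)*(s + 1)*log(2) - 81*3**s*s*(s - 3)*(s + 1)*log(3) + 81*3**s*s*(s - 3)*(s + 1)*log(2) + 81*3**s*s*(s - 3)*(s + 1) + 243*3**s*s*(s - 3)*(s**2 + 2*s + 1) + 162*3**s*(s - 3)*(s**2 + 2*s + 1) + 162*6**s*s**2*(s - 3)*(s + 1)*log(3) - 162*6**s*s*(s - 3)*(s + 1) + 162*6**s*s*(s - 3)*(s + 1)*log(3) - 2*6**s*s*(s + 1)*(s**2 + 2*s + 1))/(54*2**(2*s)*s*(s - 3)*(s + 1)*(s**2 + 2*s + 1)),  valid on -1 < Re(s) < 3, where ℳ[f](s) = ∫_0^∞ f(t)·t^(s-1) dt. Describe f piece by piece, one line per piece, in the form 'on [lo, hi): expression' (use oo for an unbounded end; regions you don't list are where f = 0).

peel off the common scale on t: t on [0, 1); t + 3 on [1, 3/2); t*log(t) on [3/2, 3); …
split f at 1/2, 3/4, 3/2: ℳ[f](s) collects 4 kernel integrals
on [0, 1/2): add ∫ 2*t·t^(s-1) dt
piece [1/2, 3/4): integrate (2*t + 3) against the kernel
piece [3/4, 3/2): integrate 2*t*log(2*t) against the kernel
segment 3/2 to ∞ holds 1/(8*t**3); add its integral

on [0, 1/2): 2*t
on [1/2, 3/4): 2*t + 3
on [3/4, 3/2): 2*t*log(2*t)
on [3/2, oo): 1/(8*t**3)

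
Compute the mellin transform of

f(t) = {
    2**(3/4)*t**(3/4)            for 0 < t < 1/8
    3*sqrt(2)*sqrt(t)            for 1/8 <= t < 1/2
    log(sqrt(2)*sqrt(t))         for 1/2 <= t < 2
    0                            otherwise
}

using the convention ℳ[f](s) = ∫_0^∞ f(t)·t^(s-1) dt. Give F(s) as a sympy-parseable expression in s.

remove the common scale on t first: t**(3/4) on [0, 1/4); 3*sqrt(t) on [1/4, 1); log(sqrt(t)) on [1, 4)
reversing the power substitution: t**(3/2) on [0, 1/2); 3*t on [1/2, 1); log(t) on [1, 2)
summing 3 kernel integrals split by 1/8, 1/2 yields ℳ[f](s)
∫ 2**(3/4)*t**(3/4)·t^(s-1) over [0, 1/8)
for t in [1/8, 1/2): the term is ∫ 3*sqrt(2)*sqrt(t)·t^(s-1)
segment [1/2, 2) carries log(sqrt(2)*sqrt(t)); integrate it

2**(-3*s - 1)*(16**s*s*(2*s + 1)*(4*s + 3)*log(4) - 16**s*(2*s + 1)*(4*s + 3) + 2**(2*s + 2)*s**2*(12*s + 9) + 4**s*(2*s + 1)*(4*s + 3) + s**2*(-24*s - 18) + sqrt(2)*s**2*(4*s + 2))/(s**2*(2*s + 1)*(4*s + 3))
  Re(s) > -3/4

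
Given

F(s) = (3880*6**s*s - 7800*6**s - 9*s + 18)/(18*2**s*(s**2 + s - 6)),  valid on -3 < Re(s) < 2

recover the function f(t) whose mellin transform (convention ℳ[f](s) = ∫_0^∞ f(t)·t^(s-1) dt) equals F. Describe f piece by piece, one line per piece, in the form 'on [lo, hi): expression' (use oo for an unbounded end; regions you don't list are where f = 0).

invert the common scale on t to get t**3/2 on [0, 1); t**3 on [1, 6); 16/t**2 on [6, ∞)
remove the shared t-power first: t/2 on [0, 1); t on [1, 6); 16/t**4 on [6, ∞)
peel off the common scale on t: t on [0, 1/2); 2*t on [1/2, 3); t**(-4) on [3, ∞)
decompose at 1/2, 3; ℳ[f](s) sums the 3 pieces' integrals
the [0, 1/2) slice contributes ∫ 4*t**3·t^(s-1) dt
over [1/2, 3), the kernel integral of 8*t**3 enters the sum
on [3, ∞) integrate f = 4/t**2 against the kernel

on [0, 1/2): 4*t**3
on [1/2, 3): 8*t**3
on [3, oo): 4/t**2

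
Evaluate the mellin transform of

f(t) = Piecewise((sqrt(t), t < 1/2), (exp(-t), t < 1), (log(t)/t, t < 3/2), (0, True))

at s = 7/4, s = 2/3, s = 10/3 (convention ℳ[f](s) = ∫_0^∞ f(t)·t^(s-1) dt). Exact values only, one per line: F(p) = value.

F(7/4) = -8*2**(1/4)*3**(3/4)/9 - uppergamma(7/4, 1) + 2**(3/4)/18 + log(3**(2*2**(1/4)*3**(3/4)/3)/2**(2*2**(1/4)*3**(3/4)/3)) + uppergamma(7/4, 1/2) + 16/9
F(2/3) = -3*2**(1/3)*3**(2/3) + log(2**(2**(1/3)*3**(2/3))/3**(2**(1/3)*3**(2/3))) - uppergamma(2/3, 1) + 3*2**(5/6)/14 + uppergamma(2/3, 1/2) + 9
F(10/3) = -uppergamma(10/3, 1) - 81*2**(2/3)*3**(1/3)/392 + 3*2**(1/6)/184 + 9/49 + log(3**(27*2**(2/3)*3**(1/3)/56)/2**(27*2**(2/3)*3**(1/3)/56)) + uppergamma(10/3, 1/2)

along the cuts 1/2, 1, ℳ[f](s) splits into 3 integrals
over [0, 1/2), the kernel integral of sqrt(t) enters the sum
∫ over [1/2, 1) of exp(-t)·t^(s-1) joins the sum
[1, 3/2) adds the kernel integral of log(t)/t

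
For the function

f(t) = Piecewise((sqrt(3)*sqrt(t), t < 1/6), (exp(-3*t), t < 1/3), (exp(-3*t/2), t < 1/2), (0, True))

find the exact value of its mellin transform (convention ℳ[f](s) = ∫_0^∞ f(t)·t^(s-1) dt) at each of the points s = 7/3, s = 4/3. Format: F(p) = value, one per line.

the common scale on t comes off first: sqrt(2)*sqrt(t) on [0, 1/4); exp(-2*t) on [1/4, 1/2); exp(-t) on [1/2, 3/4)
reversing the common scale on t: sqrt(t) on [0, 1/2); exp(-t) on [1/2, 1); exp(-t/2) on [1, 3/2)
treat the 3 regions marked off by 1/6, 1/3 separately and sum
segment 0 to 1/6 holds sqrt(3)*sqrt(t); add its integral
segment [1/6, 1/3) carries exp(-3*t); integrate it
segment [1/3, 1/2) carries exp(-3*t/2); integrate it

F(7/3) = 6**(2/3)*(-272*2**(2/3)*uppergamma(7/3, 3/4) - 68*2**(1/3)*uppergamma(7/3, 1) + 3*sqrt(2) + 68*2**(1/3)*uppergamma(7/3, 1/2) + 272*2**(2/3)*uppergamma(7/3, 1/2))/3672
F(4/3) = 6**(2/3)*(-2**(2/3)*uppergamma(4/3, 3/4)/9 - 2**(1/3)*uppergamma(4/3, 1)/18 + sqrt(2)/132 + 2**(1/3)*uppergamma(4/3, 1/2)/18 + 2**(2/3)*uppergamma(4/3, 1/2)/9)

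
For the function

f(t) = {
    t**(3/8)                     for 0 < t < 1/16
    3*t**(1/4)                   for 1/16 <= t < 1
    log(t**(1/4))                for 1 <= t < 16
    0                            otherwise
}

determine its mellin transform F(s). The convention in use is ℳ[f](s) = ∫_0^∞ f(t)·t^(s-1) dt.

reversing the power substitution: t**(3/4) on [0, 1/4); 3*sqrt(t) on [1/4, 1); log(sqrt(t)) on [1, 4)
reversing the power substitution: t**(3/2) on [0, 1/2); 3*t on [1/2, 1); log(t) on [1, 2)
the 3 pieces separated at 1/16, 1 each add one integral
segment 0 to 1/16 holds t**(3/8); add its integral
on [1/16, 1) integrate f = 3*t**(1/4) against the kernel
∫ log(t**(1/4))·t^(s-1) over [1, 16)

2**(-4*s - 2)*(16**s*(4*s + 1)*(8*s + 3) + 2**(4*s + 4)*s**2*(24*s + 9) + 4*256**s*s*(4*s + 1)*(8*s + 3)*log(2) - 256**s*(4*s + 1)*(8*s + 3) + s**2*(-192*s - 72) + sqrt(2)*s**2*(32*s + 8))/(s**2*(4*s + 1)*(8*s + 3))
  Re(s) > -3/8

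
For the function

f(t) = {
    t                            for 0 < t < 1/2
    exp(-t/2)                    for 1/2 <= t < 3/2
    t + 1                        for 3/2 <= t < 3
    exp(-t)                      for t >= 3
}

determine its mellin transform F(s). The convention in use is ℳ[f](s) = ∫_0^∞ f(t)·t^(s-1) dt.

treat the 4 regions marked off by 1/2, 3/2, 3 separately and sum
segment 0 to 1/2 holds t; add its integral
∫ over [1/2, 3/2) of exp(-t/2)·t^(s-1) joins the sum
∫ (t + 1)·t^(s-1) over [3/2, 3)
∫ over [3, ∞) of exp(-t)·t^(s-1) joins the sum

(2*2**s*s*(s + 1)*uppergamma(s, 3) - 5*3**s*s - 2*3**s + 2*4**s*s*(s + 1)*uppergamma(s, 1/4) - 2*4**s*s*(s + 1)*uppergamma(s, 3/4) + 8*6**s*s + 2*6**s + s)/(2*2**s*s*(s + 1))
  Re(s) > -1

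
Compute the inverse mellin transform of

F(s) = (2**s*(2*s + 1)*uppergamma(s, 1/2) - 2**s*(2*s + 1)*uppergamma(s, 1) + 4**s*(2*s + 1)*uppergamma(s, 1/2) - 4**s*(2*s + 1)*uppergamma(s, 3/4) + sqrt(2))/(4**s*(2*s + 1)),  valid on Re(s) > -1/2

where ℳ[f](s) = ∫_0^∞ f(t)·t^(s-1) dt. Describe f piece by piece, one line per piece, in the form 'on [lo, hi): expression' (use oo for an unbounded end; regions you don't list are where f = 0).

on [0, 1/4): sqrt(2)*sqrt(t)
on [1/4, 1/2): exp(-2*t)
on [1/2, 3/4): exp(-t)

strip the common scale on t: sqrt(t) on [0, 1/2); exp(-t) on [1/2, 1); exp(-t/2) on [1, 3/2)
breakpoints 1/4, 1/2: one integral from each of the 3 segments
segment 0 to 1/4 holds sqrt(2)*sqrt(t); add its integral
[1/4, 1/2) adds the kernel integral of exp(-2*t)
∫ exp(-t)·t^(s-1) over [1/2, 3/4)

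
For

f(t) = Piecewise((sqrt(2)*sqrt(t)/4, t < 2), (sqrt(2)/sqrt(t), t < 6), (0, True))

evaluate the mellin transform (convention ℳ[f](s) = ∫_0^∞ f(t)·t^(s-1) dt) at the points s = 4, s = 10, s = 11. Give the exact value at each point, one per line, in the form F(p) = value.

F(4) = -176/63 + 864*sqrt(3)/7
F(10) = -23552/399 + 40310784*sqrt(3)/19
F(11) = -51200/483 + 80621568*sqrt(3)/7

back out the shared t-power: sqrt(2)*t**(3/2)/4 on [0, 2); sqrt(2)*sqrt(t) on [2, 6)
reversing the common scale on t: t**(3/2) on [0, 1); 2*sqrt(t) on [1, 3)
summing 2 kernel integrals split by 2 yields ℳ[f](s)
[0, 2) adds the kernel integral of sqrt(2)*sqrt(t)/4
on [2, 6) integrate f = sqrt(2)/sqrt(t) against the kernel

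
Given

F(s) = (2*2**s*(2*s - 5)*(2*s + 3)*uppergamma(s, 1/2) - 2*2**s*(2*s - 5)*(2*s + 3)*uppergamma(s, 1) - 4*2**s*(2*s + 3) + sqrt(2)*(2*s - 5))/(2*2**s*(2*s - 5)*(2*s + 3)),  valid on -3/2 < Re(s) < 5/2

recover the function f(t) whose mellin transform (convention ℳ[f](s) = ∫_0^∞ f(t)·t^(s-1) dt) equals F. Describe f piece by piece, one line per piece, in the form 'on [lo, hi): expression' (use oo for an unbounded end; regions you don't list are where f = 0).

on [0, 1/2): t**(3/2)
on [1/2, 1): exp(-t)
on [1, oo): t**(-5/2)

cuts at 1/2, 1: linearity sums the 3 kernel integrals
[0, 1/2) adds the kernel integral of t**(3/2)
segment 1/2 to 1 holds exp(-t); add its integral
over [1, ∞), the kernel integral of t**(-5/2) enters the sum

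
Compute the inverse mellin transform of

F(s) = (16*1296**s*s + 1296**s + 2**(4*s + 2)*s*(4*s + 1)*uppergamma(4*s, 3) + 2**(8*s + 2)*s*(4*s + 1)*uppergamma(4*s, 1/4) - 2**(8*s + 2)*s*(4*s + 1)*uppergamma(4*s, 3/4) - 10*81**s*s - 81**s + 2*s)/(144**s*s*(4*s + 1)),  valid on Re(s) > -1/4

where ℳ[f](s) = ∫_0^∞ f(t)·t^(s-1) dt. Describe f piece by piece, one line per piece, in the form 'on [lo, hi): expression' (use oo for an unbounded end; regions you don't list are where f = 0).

on [0, 1/144): sqrt(3)*t**(1/4)
on [1/144, 9/16): exp(-sqrt(3)*t**(1/4)/2)
on [9/16, 9): sqrt(3)*t**(1/4) + 1
on [9, oo): exp(-sqrt(3)*t**(1/4))

back out the power substitution: sqrt(3)*sqrt(t) on [0, 1/12); exp(-sqrt(3)*sqrt(t)/2) on [1/12, 3/4); sqrt(3)*sqrt(t) + 1 on [3/4, 3); …
undo the common scale on t: sqrt(t) on [0, 1/4); exp(-sqrt(t)/2) on [1/4, 9/4); sqrt(t) + 1 on [9/4, 9); …
strip the power substitution: t on [0, 1/2); exp(-t/2) on [1/2, 3/2); t + 1 on [3/2, 3); …
split f at 1/144, 9/16, 9: ℳ[f](s) collects 4 kernel integrals
∫ over [0, 1/144) of sqrt(3)*t**(1/4)·t^(s-1) joins the sum
over [1/144, 9/16), the kernel integral of exp(-sqrt(3)*t**(1/4)/2) enters the sum
the [9/16, 9) slice contributes ∫ (sqrt(3)*t**(1/4) + 1)·t^(s-1) dt
[9, ∞) adds the kernel integral of exp(-sqrt(3)*t**(1/4))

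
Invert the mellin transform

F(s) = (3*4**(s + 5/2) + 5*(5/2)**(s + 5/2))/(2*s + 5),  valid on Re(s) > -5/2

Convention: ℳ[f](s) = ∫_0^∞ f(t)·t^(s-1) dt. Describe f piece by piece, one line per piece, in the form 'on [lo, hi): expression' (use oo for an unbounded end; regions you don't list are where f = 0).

f breaks at 5/2 into 2 integrals to sum
∫ over [0, 5/2) of 4*t**(5/2)·t^(s-1) joins the sum
∫ 3*t**(5/2)/2·t^(s-1) over [5/2, 4)

on [0, 5/2): 4*t**(5/2)
on [5/2, 4): 3*t**(5/2)/2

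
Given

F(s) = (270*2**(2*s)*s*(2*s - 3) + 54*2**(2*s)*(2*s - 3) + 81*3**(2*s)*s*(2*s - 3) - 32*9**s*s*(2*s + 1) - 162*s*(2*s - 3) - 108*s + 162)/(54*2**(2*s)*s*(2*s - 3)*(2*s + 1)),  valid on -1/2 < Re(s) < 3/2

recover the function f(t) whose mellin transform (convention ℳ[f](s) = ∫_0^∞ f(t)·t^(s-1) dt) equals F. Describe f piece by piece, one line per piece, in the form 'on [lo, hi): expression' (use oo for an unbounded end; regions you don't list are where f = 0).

on [0, 1/4): sqrt(t)
on [1/4, 1): 2*sqrt(t) + 1
on [1, 9/4): sqrt(t)/2
on [9/4, oo): t**(-3/2)

back out the power substitution: t on [0, 1/2); 2*t + 1 on [1/2, 1); t/2 on [1, 3/2); …
decompose at 1/4, 1, 9/4; ℳ[f](s) sums the 4 pieces' integrals
[0, 1/4) adds the kernel integral of sqrt(t)
segment [1/4, 1) carries (2*sqrt(t) + 1); integrate it
between 1 and 9/4 the integrand is sqrt(t)/2·t^(s-1)
∫ over [9/4, ∞) of t**(-3/2)·t^(s-1) joins the sum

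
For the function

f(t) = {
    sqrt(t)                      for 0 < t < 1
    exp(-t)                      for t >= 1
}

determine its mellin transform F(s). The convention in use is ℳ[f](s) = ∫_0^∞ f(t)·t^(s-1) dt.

the 2 pieces separated at 1 each add one integral
piece [0, 1): integrate sqrt(t) against the kernel
[1, ∞) adds the kernel integral of exp(-t)

((2*s + 1)*uppergamma(s, 1) + 2)/(2*s + 1)
  Re(s) > -1/2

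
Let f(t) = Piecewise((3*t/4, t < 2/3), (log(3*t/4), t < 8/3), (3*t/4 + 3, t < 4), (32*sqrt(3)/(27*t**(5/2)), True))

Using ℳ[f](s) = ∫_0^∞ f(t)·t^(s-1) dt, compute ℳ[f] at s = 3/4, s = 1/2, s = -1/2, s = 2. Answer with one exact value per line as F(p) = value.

F(3/4) = 2*2**(3/4)*3**(1/4)*(-436*sqrt(2) + 2*2**(3/4)*3**(1/4) + 65 + log(2**(42 + 84*sqrt(2))) + 180*6**(3/4))/189
F(1/2) = sqrt(6)*(-330 + sqrt(2) + 108*log(2) + 144*sqrt(6))/54
F(-1/2) = sqrt(6)*(-486*log(2) + sqrt(2) + 648)/324
F(2) = 32*sqrt(3)/27 + 34*log(2)/9 + 23

back out the common scale on t: 3*t/2 on [0, 1/3); log(3*t/2) on [1/3, 4/3); 3*t/2 + 3 on [4/3, 2); …
remove the common scale on t first: t on [0, 1/2); log(t) on [1/2, 2); t + 3 on [2, 3); …
slice at 2/3, 8/3, 4, transform all 4 pieces, and sum them
[0, 2/3) adds the kernel integral of 3*t/4
between 2/3 and 8/3 the integrand is log(3*t/4)·t^(s-1)
between 8/3 and 4 the integrand is (3*t/4 + 3)·t^(s-1)
[4, ∞) adds the kernel integral of 32*sqrt(3)/(27*t**(5/2))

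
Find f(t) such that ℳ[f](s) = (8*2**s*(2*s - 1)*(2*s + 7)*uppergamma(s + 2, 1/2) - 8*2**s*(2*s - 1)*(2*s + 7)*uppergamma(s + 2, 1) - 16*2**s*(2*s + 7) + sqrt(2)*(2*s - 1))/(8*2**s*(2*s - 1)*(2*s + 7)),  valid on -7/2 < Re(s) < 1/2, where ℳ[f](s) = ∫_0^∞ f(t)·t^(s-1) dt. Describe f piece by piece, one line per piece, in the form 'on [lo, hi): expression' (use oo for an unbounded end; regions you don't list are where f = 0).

strip the shared t-power: t**(3/2) on [0, 1/2); exp(-t) on [1/2, 1); t**(-5/2) on [1, ∞)
f breaks at 1/2, 1 into 3 integrals to sum
segment 0 to 1/2 holds t**(7/2); add its integral
∫ t**2*exp(-t)·t^(s-1) over [1/2, 1)
[1, ∞) adds the kernel integral of 1/sqrt(t)

on [0, 1/2): t**(7/2)
on [1/2, 1): t**2*exp(-t)
on [1, oo): 1/sqrt(t)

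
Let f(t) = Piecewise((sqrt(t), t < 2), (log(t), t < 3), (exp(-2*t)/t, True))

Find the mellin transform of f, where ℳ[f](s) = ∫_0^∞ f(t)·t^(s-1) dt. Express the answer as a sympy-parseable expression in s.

strip the shared t-power: t**(3/2) on [0, 2); t*log(t) on [2, 3); exp(-2*t) on [3, ∞)
slice at 2, 3, transform all 3 pieces, and sum them
for t in [0, 2): the term is ∫ sqrt(t)·t^(s-1)
∫ over [2, 3) of log(t)·t^(s-1) joins the sum
on [3, ∞): add ∫ exp(-2*t)/t·t^(s-1) dt

(-12**s*s**2*log(4) + 2*12**s*sqrt(2)*s**2 - 12**s*s*log(2) + 2*12**s*s + 12**s + 2*18**s*s**2*log(3) - 2*18**s*s + 18**s*s*log(3) - 18**s + 4*3**s*s**3*uppergamma(s - 1, 6) + 2*3**s*s**2*uppergamma(s - 1, 6))/(6**s*s**2*(2*s + 1))
  Re(s) > -1/2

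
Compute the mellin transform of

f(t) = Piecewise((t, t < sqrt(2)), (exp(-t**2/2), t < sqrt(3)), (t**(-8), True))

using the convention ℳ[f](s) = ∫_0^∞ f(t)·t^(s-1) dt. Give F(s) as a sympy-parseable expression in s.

(81*2**(s/2)*(s - 8)*(s + 1)*uppergamma(s/2, 1) - 81*2**(s/2)*(s - 8)*(s + 1)*uppergamma(s/2, 3/2) + 162*2**(s/2 + 1/2)*(s - 8) - 2*3**(s/2)*(s + 1))/(162*(s - 8)*(s + 1))
  -1 < Re(s) < 8

strip the power substitution: sqrt(t) on [0, 2); exp(-t/2) on [2, 3); t**(-4) on [3, ∞)
linearity at sqrt(2), sqrt(3) turns ℳ[f](s) into 3 summed integrals
on [0, sqrt(2)) integrate f = t against the kernel
piece [sqrt(2), sqrt(3)): integrate exp(-t**2/2) against the kernel
segment [sqrt(3), ∞) carries t**(-8); integrate it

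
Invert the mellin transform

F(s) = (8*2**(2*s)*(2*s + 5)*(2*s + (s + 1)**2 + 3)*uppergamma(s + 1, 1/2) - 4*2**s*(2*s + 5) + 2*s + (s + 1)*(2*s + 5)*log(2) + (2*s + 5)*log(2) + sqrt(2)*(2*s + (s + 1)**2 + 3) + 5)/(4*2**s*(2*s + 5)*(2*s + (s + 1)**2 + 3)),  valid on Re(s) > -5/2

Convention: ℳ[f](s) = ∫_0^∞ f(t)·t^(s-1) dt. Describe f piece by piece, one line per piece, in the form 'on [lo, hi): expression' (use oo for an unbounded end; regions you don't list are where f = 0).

invert the shared t-power to get t**(3/2) on [0, 1/2); t*log(t) on [1/2, 1); exp(-t/2) on [1, ∞)
along the cuts 1/2, 1, ℳ[f](s) splits into 3 integrals
segment [0, 1/2) carries t**(5/2); integrate it
segment [1/2, 1) carries t**2*log(t); integrate it
segment [1, ∞) carries t*exp(-t/2); integrate it

on [0, 1/2): t**(5/2)
on [1/2, 1): t**2*log(t)
on [1, oo): t*exp(-t/2)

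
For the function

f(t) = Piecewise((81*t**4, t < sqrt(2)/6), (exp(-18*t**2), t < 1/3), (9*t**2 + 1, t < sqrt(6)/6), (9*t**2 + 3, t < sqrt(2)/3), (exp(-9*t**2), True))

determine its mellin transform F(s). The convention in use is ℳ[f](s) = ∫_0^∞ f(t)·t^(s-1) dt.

(sqrt(2)/6)**s*(2*2**(s/2)*s*(s + 2)*(s + 4)*uppergamma(s/2, 2) - 8*2**(s/2)*s*(s + 4) - 8*2**(s/2)*(s + 4) + 20*2**s*s*(s + 4) + 24*2**s*(s + 4) - 8*3**(s/2)*s*(s + 4) - 16*3**(s/2)*(s + 4) + 2*s*(s + 2)*(s + 4)*uppergamma(s/2, 1) - 2*s*(s + 2)*(s + 4)*uppergamma(s/2, 2) + s*(s + 2))/(4*s*(s + 2)*(s + 4))
  Re(s) > -4

back out the common scale on t: t**4 on [0, sqrt(2)/2); exp(-2*t**2) on [sqrt(2)/2, 1); t**2 + 1 on [1, sqrt(6)/2); …
remove the power substitution first: t**2 on [0, 1/2); exp(-2*t) on [1/2, 1); t + 1 on [1, 3/2); …
linearity at sqrt(2)/6, 1/3, sqrt(6)/6, sqrt(2)/3 turns ℳ[f](s) into 5 summed integrals
the [0, sqrt(2)/6) slice contributes ∫ 81*t**4·t^(s-1) dt
the [sqrt(2)/6, 1/3) slice contributes ∫ exp(-18*t**2)·t^(s-1) dt
on [1/3, sqrt(6)/6) integrate f = (9*t**2 + 1) against the kernel
∫ over [sqrt(6)/6, sqrt(2)/3) of (9*t**2 + 3)·t^(s-1) joins the sum
on [sqrt(2)/3, ∞): add ∫ exp(-9*t**2)·t^(s-1) dt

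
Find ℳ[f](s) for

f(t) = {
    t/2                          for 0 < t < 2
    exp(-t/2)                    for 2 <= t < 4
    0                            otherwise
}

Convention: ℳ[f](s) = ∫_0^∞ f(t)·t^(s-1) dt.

2**s*((s + 1)*uppergamma(s, 1) - (s + 1)*uppergamma(s, 2) + 1)/(s + 1)
  Re(s) > -1

undo the common scale on t: t on [0, 1); exp(-t) on [1, 2)
summing 2 kernel integrals split by 2 yields ℳ[f](s)
segment [0, 2) carries t/2; integrate it
∫ over [2, 4) of exp(-t/2)·t^(s-1) joins the sum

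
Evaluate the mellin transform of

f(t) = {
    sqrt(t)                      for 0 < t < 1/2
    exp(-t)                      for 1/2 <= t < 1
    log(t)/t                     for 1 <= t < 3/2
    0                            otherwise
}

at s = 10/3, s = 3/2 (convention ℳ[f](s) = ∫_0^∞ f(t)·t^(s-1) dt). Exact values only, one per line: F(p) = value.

integrate the 3 segments split at 1/2, 1, then add the results
the [0, 1/2) slice contributes ∫ sqrt(t)·t^(s-1) dt
on [1/2, 1) integrate f = exp(-t) against the kernel
[1, 3/2) adds the kernel integral of log(t)/t

F(10/3) = -uppergamma(10/3, 1) - 81*2**(2/3)*3**(1/3)/392 + 3*2**(1/6)/184 + 9/49 + log(3**(27*2**(2/3)*3**(1/3)/56)/2**(27*2**(2/3)*3**(1/3)/56)) + uppergamma(10/3, 1/2)
F(3/2) = -2*sqrt(6) - exp(-1) - sqrt(pi)*erfc(1)/2 + sqrt(pi)*erfc(sqrt(2)/2)/2 + sqrt(2)*exp(-1/2)/2 + exp(-3/2)*log(3**(8*sqrt(6)*exp(3/2))/2**(8*sqrt(6)*exp(3/2)))/8 + 33/8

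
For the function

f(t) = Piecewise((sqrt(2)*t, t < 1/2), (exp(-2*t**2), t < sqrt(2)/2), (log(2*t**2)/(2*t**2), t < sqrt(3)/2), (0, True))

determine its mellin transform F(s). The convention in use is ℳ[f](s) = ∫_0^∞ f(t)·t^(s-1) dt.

(3*2**(s/2)*(s + 1)*(s**2 - 4*s + 4)*uppergamma(s/2, 1/2) - 3*2**(s/2)*(s + 1)*(s**2 - 4*s + 4)*uppergamma(s/2, 1) + 12*2**(s/2)*(s + 1) + 3**(s/2)*s*(s + 1)*(-4*log(2) + 4*log(3)) - 8*3**(s/2)*(s + 1) + 3**(s/2)*(s + 1)*(-8*log(3) + 8*log(2)) + 3*sqrt(2)*(s**2 - 4*s + 4))/(6*2**s*(s + 1)*(s**2 - 4*s + 4))
  Re(s) > -1

reversing the power substitution: sqrt(2)*sqrt(t) on [0, 1/4); exp(-2*t) on [1/4, 1/2); log(2*t)/(2*t) on [1/2, 3/4)
strip the common scale on t: sqrt(t) on [0, 1/2); exp(-t) on [1/2, 1); log(t)/t on [1, 3/2)
treat the 3 regions marked off by 1/2, sqrt(2)/2 separately and sum
segment [0, 1/2) carries sqrt(2)*t; integrate it
for t in [1/2, sqrt(2)/2): the term is ∫ exp(-2*t**2)·t^(s-1)
between sqrt(2)/2 and sqrt(3)/2 the integrand is log(2*t**2)/(2*t**2)·t^(s-1)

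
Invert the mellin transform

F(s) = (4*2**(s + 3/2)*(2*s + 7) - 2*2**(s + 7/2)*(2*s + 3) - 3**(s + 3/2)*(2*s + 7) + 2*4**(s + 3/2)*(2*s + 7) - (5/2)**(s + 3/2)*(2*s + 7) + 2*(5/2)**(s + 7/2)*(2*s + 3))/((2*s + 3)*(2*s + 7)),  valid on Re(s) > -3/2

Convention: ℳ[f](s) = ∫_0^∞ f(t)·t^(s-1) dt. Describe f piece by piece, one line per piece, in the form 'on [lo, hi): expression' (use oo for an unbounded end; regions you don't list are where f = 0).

on [0, 2): 2*t**(3/2)
on [2, 5/2): t**(7/2)
on [5/2, 3): t**(3/2)/2
on [3, 4): t**(3/2)

split f at 2, 5/2, 3: ℳ[f](s) collects 4 kernel integrals
[0, 2) adds the kernel integral of 2*t**(3/2)
for t in [2, 5/2): the term is ∫ t**(7/2)·t^(s-1)
∫ t**(3/2)/2·t^(s-1) over [5/2, 3)
between 3 and 4 the integrand is t**(3/2)·t^(s-1)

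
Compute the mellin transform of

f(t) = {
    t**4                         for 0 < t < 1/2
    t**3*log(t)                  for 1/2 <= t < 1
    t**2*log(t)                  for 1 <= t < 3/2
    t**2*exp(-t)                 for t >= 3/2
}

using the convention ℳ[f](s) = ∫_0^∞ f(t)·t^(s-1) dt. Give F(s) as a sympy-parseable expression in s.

back out the shared t-power: t**2 on [0, 1/2); t*log(t) on [1/2, 1); log(t) on [1, 3/2); …
f breaks at 1/2, 1, 3/2 into 4 integrals to sum
∫ over [0, 1/2) of t**4·t^(s-1) joins the sum
on [1/2, 1): add ∫ t**3*log(t)·t^(s-1) dt
the [1, 3/2) slice contributes ∫ t**2*log(t)·t^(s-1) dt
the [3/2, ∞) slice contributes ∫ t**2*exp(-t)·t^(s-1) dt

(16*2**s*(s + 2)**2*(s + 4)*(2*s + (s + 2)**2 + 5)*uppergamma(s + 2, 3/2) - 16*2**s*(s + 2)**2*(s + 4) + 16*2**s*(s + 4)*(2*s + (s + 2)**2 + 5) + 3**s*(s + 2)*(s + 4)*(-36*log(2) + 36*log(3))*(2*s + (s + 2)**2 + 5) - 36*3**s*(s + 4)*(2*s + (s + 2)**2 + 5) + (s + 2)**3*(s + 4)*log(4) + (s + 2)**2*(s + 4)*log(4) + 2*(s + 2)**2*(s + 4) + (s + 2)**2*(2*s + (s + 2)**2 + 5))/(16*2**s*(s + 2)**2*(s + 4)*(2*s + (s + 2)**2 + 5))
  Re(s) > -4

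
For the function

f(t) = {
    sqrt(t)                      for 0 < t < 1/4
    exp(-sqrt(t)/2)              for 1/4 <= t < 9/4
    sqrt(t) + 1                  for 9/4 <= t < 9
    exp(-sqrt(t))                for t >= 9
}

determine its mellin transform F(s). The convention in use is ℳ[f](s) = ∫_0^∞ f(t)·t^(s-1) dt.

undo the power substitution: t on [0, 1/2); exp(-t/2) on [1/2, 3/2); t + 1 on [3/2, 3); …
the 4 pieces separated at 1/4, 9/4, 9 each add one integral
on [0, 1/4) integrate f = sqrt(t) against the kernel
segment 1/4 to 9/4 holds exp(-sqrt(t)/2); add its integral
for t in [9/4, 9): the term is ∫ (sqrt(t) + 1)·t^(s-1)
∫ over [9, ∞) of exp(-sqrt(t))·t^(s-1) joins the sum

(2**(2*s + 1)*s*(2*s + 1)*uppergamma(2*s, 3) + 2**(4*s + 1)*s*(2*s + 1)*uppergamma(2*s, 1/4) - 2**(4*s + 1)*s*(2*s + 1)*uppergamma(2*s, 3/4) + 8*36**s*s + 36**s - 5*9**s*s - 9**s + s)/(4**s*s*(2*s + 1))
  Re(s) > -1/2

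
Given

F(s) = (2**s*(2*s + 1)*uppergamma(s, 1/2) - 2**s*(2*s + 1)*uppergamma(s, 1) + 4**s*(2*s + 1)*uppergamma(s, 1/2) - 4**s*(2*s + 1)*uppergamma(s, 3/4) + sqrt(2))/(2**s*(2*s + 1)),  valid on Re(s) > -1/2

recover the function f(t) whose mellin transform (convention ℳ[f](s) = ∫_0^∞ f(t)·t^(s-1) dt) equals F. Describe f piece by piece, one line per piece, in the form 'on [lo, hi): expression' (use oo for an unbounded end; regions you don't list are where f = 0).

on [0, 1/2): sqrt(t)
on [1/2, 1): exp(-t)
on [1, 3/2): exp(-t/2)

breakpoints 1/2, 1: one integral from each of the 3 segments
on [0, 1/2): add ∫ sqrt(t)·t^(s-1) dt
segment 1/2 to 1 holds exp(-t); add its integral
for t in [1, 3/2): the term is ∫ exp(-t/2)·t^(s-1)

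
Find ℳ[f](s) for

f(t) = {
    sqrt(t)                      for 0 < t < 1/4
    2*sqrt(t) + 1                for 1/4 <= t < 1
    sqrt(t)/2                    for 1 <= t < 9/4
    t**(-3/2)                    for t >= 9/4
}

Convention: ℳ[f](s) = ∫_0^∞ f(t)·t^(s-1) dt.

(270*2**(2*s)*s*(2*s - 3) + 54*2**(2*s)*(2*s - 3) + 81*3**(2*s)*s*(2*s - 3) - 32*9**s*s*(2*s + 1) - 162*s*(2*s - 3) - 108*s + 162)/(54*2**(2*s)*s*(2*s - 3)*(2*s + 1))
  -1/2 < Re(s) < 3/2

remove the power substitution first: t on [0, 1/2); 2*t + 1 on [1/2, 1); t/2 on [1, 3/2); …
slice at 1/4, 1, 9/4, transform all 4 pieces, and sum them
segment 0 to 1/4 holds sqrt(t); add its integral
∫ over [1/4, 1) of (2*sqrt(t) + 1)·t^(s-1) joins the sum
between 1 and 9/4 the integrand is sqrt(t)/2·t^(s-1)
over [9/4, ∞), the kernel integral of t**(-3/2) enters the sum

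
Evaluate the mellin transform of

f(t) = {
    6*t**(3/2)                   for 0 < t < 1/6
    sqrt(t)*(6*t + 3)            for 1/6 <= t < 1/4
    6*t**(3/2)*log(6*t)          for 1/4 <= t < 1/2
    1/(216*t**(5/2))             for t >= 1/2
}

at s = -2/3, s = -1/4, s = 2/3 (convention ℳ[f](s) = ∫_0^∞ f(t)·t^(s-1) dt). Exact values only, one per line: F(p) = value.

the shared t-power comes off first: 6*t on [0, 1/6); 6*t + 3 on [1/6, 1/4); 6*t*log(6*t) on [1/4, 1/2); …
reversing the common scale on t: 2*t on [0, 1/2); 2*t + 3 on [1/2, 3/4); 2*t*log(2*t) on [3/4, 3/2); …
undo the common scale on t: t on [0, 1); t + 3 on [1, 3/2); t*log(t) on [3/2, 3); …
split f at 1/6, 1/4, 1/2: ℳ[f](s) collects 4 kernel integrals
segment [0, 1/6) carries 6*t**(3/2); integrate it
on [1/6, 1/4): add ∫ sqrt(t)*(6*t + 3)·t^(s-1) dt
on [1/4, 1/2): add ∫ 6*t**(3/2)*log(6*t)·t^(s-1) dt
for t in [1/2, ∞): the term is ∫ 1/(216*t**(5/2))·t^(s-1)

F(-2/3) = -351*2**(1/3)/25 - 18418*2**(1/6)/4275 + log(2**(9*2**(1/3)/5)*3**(-9*2**(1/3)/5 + 18*2**(1/6)/5)) + 18*6**(1/6)
F(-1/4) = -2*6**(3/4) - 7078*2**(3/4)/7425 + log(2**(3*sqrt(2)/5)*3**(-3*sqrt(2)/5 + 6*2**(3/4)/5)) + 177*sqrt(2)/25
F(2/3) = -6**(5/6)/14 - 5177*2**(5/6)/33462 - 9*2**(2/3)*log(3)/104 + 9*2**(2/3)*log(2)/104 + 9*2**(5/6)*log(3)/26 + 4239*2**(2/3)/9464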